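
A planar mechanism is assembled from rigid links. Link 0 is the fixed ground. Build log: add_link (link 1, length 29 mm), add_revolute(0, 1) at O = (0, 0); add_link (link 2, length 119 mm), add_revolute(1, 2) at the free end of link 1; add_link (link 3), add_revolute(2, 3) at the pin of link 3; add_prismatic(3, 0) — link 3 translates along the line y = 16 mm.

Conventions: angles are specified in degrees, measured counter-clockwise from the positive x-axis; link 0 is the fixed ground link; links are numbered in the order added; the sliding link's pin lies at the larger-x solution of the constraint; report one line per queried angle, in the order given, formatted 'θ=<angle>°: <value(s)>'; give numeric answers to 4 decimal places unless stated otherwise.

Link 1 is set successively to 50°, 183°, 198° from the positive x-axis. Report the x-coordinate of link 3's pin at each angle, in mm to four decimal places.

geometry: r = 29 mm, L = 119 mm, e = 16 mm
θ=50°: crank pin P = (r cos θ, r sin θ) = (18.640841, 22.215289)
θ=50°: h = r sin θ − e = 22.215289 − 16 = 6.215289
θ=50°: x = r cos θ + √(L² − h²) = 18.640841 + 118.837579 = 137.478420
θ=183°: crank pin P = (r cos θ, r sin θ) = (-28.960257, -1.517743)
θ=183°: h = r sin θ − e = -1.517743 − 16 = -17.517743
θ=183°: x = r cos θ + √(L² − h²) = -28.960257 + 117.703563 = 88.743306
θ=198°: crank pin P = (r cos θ, r sin θ) = (-27.580639, -8.961493)
θ=198°: h = r sin θ − e = -8.961493 − 16 = -24.961493
θ=198°: x = r cos θ + √(L² − h²) = -27.580639 + 116.352584 = 88.771945

θ=50°: 137.4784
θ=183°: 88.7433
θ=198°: 88.7719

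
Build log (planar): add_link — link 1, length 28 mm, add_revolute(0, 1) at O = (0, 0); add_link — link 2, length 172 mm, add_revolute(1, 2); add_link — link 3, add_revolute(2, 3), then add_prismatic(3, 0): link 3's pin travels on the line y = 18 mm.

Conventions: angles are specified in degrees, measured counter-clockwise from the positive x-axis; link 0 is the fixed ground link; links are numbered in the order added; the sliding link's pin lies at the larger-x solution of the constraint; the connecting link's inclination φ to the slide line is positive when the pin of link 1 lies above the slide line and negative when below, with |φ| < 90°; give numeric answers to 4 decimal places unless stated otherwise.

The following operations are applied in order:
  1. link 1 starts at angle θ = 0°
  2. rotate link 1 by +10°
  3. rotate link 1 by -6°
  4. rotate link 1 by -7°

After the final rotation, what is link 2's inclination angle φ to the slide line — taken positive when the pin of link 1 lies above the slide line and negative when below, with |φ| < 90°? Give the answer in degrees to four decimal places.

geometry: r = 28 mm, L = 172 mm, e = 18 mm; θ starts at 0°
rotate link 1 by +10°: θ ← 0° +10° = 10°
rotate link 1 by -6°: θ ← 10° -6° = 4°
rotate link 1 by -7°: θ ← 4° -7° = -3°
h = r sin θ − e = -1.465407 − 18 = -19.465407
sin φ = h / L = -19.465407 / 172 = -0.11317097
φ = arcsin(-0.11317097) = -6.498141°

-6.4981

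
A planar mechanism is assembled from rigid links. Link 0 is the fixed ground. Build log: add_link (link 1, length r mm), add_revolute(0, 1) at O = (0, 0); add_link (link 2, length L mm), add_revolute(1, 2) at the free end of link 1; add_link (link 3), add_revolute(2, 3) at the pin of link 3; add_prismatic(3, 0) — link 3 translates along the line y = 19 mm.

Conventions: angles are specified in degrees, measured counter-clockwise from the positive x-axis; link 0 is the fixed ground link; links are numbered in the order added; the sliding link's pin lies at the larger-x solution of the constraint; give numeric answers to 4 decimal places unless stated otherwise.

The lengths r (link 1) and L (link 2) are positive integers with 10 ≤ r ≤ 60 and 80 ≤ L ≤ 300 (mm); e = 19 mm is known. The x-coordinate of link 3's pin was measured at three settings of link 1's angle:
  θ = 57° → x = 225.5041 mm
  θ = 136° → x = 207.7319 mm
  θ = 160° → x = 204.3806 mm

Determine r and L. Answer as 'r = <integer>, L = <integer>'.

constraint per measurement: (x − r cos θ)² + (r sin θ − e)² = L²
subtracting the θ₁ and θ₂ equations cancels the r² and L² terms:
r = (x₁² − x₂²) / (2[(x₁cos θ₁ + e sin θ₁) − (x₂cos θ₂ + e sin θ₂)]) = 14.0000 → r = 14
L² = (x₁ − r cos θ₁)² + (r sin θ₁ − e)² = 47524.0130 → L = 218.0000 → L = 218
check at θ₃=160°: x = 204.3806 (printed 204.3806) ✓

r = 14, L = 218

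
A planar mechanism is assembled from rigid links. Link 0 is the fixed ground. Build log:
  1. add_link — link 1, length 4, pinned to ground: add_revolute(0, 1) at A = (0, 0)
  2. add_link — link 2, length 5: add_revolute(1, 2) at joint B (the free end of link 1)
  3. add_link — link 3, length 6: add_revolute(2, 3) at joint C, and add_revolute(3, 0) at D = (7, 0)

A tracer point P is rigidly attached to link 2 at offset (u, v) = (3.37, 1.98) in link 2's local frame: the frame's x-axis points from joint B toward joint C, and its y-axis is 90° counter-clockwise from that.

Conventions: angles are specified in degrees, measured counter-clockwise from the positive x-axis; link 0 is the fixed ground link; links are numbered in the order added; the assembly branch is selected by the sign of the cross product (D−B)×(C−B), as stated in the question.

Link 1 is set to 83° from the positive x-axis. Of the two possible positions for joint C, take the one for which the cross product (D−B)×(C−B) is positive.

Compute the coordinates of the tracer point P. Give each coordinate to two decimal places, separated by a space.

A=(0,0), D=(7.00,0)
B = A + 4.00·(cos83°, sin83°) = (0.4875, 3.9702)
|BD| = 7.6273
circle(B,5.00) ∩ circle(D,6.00): a=3.0925, h=3.9289
  candidates: C₊=(5.1731,5.7151) cross=29.967; C₋=(1.0829,-0.9942) cross=-29.967
  branch + wants cross > 0 → take C=(5.1731,5.7151) (cross=29.967)
ex = (C−B)/|BC| = (0.9371,0.3490); ey = (-0.3490,0.9371)
P = B + 3.37·ex + 1.98·ey = (2.9546,7.0018)

2.95 7.00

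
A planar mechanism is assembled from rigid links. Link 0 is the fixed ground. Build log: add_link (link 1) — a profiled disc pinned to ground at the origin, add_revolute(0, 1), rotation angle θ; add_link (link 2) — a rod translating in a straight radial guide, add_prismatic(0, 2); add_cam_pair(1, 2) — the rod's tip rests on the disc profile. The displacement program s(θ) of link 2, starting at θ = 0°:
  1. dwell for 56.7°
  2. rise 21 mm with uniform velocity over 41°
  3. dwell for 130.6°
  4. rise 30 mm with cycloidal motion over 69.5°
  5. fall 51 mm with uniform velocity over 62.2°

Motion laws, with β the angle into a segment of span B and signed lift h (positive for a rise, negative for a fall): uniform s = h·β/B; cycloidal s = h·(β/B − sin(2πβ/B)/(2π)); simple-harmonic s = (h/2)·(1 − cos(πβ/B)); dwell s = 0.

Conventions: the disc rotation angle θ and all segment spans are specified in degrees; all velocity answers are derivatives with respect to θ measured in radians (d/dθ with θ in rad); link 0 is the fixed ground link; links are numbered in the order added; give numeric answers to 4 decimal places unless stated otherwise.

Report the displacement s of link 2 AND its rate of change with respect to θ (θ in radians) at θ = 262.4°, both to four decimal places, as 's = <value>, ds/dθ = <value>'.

seg 1 [0°–56.7°] dwell: s stays 0.0000
seg 2 [56.7°–97.7°] uniform, h=21: full span → s += 21 → s = 21.0000
seg 3 [97.7°–228.3°] dwell: s stays 21.0000
seg 4 [228.3°–297.8°] cycloidal, h=30: θ=262.4° here. β=34.1, B=69.5. 30·(0.4906 − sin(2π·0.4906)/(2π)) = 14.4390 → s = 35.4390
velocity in seg [228.3°–297.8°] (cycloidal), θ in radians: β = 34.1° = 0.5952 rad, B = 69.5° = 1.2130 rad; ds/dθ = (h/B)(1 − cos(2πβ/B)) = (30/1.2130)(1 − cos(2π·0.4906)) = 49.421293 mm/rad

s = 35.4390, ds/dθ = 49.4213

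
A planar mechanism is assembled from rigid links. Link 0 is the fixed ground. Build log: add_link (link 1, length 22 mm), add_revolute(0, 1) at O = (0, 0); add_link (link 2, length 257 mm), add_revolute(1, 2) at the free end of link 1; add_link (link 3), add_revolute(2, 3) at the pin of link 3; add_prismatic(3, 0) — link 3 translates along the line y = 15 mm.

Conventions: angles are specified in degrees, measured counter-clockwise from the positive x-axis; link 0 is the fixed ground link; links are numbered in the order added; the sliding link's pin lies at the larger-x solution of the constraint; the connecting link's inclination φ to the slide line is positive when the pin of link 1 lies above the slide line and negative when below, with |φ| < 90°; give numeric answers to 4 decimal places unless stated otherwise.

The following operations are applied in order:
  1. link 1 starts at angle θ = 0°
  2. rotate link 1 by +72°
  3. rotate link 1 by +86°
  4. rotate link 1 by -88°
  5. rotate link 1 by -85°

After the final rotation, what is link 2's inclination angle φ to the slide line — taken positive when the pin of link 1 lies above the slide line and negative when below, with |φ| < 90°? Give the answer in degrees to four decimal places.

geometry: r = 22 mm, L = 257 mm, e = 15 mm; θ starts at 0°
rotate link 1 by +72°: θ ← 0° +72° = 72°
rotate link 1 by +86°: θ ← 72° +86° = 158°
rotate link 1 by -88°: θ ← 158° -88° = 70°
rotate link 1 by -85°: θ ← 70° -85° = -15°
h = r sin θ − e = -5.694019 − 15 = -20.694019
sin φ = h / L = -20.694019 / 257 = -0.08052147
φ = arcsin(-0.08052147) = -4.618541°

-4.6185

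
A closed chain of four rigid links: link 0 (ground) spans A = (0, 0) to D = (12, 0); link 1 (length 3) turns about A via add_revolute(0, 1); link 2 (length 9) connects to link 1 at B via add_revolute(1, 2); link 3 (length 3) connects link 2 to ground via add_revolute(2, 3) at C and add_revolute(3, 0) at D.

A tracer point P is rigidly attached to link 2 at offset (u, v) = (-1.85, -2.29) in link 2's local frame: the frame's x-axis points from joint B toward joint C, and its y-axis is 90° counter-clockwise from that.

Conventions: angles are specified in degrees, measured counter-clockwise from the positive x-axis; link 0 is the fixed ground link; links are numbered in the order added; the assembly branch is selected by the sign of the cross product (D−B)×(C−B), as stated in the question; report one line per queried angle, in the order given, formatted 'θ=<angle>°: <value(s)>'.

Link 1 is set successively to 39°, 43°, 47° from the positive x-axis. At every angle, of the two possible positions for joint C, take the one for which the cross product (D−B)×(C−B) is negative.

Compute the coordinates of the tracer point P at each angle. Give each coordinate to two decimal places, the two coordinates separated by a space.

A=(0,0), D=(12.00,0)
θ=39°: B = A + 3.00·(cos39°, sin39°) = (2.3314, 1.8880)
θ=39°: |BD| = 9.8512
θ=39°: circle(B,9.00) ∩ circle(D,3.00): a=8.5800, h=2.7174
θ=39°:   candidates: C₊=(11.2731,2.9106) cross=26.769; C₋=(10.2316,-2.4234) cross=-26.769
θ=39°:   branch - wants cross < 0 → take C=(10.2316,-2.4234) (cross=-26.769)
θ=39°: ex = (C−B)/|BC| = (0.8778,-0.4790); ey = (0.4790,0.8778)
θ=39°: P = B + -1.85·ex + -2.29·ey = (-0.3895,0.7640)
θ=43°: B = A + 3.00·(cos43°, sin43°) = (2.1941, 2.0460)
θ=43°: |BD| = 10.0171
θ=43°: circle(B,9.00) ∩ circle(D,3.00): a=8.6024, h=2.6455
θ=43°:   candidates: C₊=(11.1555,2.8787) cross=26.500; C₋=(10.0748,-2.3008) cross=-26.500
θ=43°:   branch - wants cross < 0 → take C=(10.0748,-2.3008) (cross=-26.500)
θ=43°: ex = (C−B)/|BC| = (0.8756,-0.4830); ey = (0.4830,0.8756)
θ=43°: P = B + -1.85·ex + -2.29·ey = (-0.5319,0.9343)
θ=47°: B = A + 3.00·(cos47°, sin47°) = (2.0460, 2.1941)
θ=47°: |BD| = 10.1929
θ=47°: circle(B,9.00) ∩ circle(D,3.00): a=8.6283, h=2.5597
θ=47°:   candidates: C₊=(11.0230,2.8365) cross=26.091; C₋=(9.9211,-2.1629) cross=-26.091
θ=47°:   branch - wants cross < 0 → take C=(9.9211,-2.1629) (cross=-26.091)
θ=47°: ex = (C−B)/|BC| = (0.8750,-0.4841); ey = (0.4841,0.8750)
θ=47°: P = B + -1.85·ex + -2.29·ey = (-0.6814,1.0859)

θ=39°: -0.39 0.76
θ=43°: -0.53 0.93
θ=47°: -0.68 1.09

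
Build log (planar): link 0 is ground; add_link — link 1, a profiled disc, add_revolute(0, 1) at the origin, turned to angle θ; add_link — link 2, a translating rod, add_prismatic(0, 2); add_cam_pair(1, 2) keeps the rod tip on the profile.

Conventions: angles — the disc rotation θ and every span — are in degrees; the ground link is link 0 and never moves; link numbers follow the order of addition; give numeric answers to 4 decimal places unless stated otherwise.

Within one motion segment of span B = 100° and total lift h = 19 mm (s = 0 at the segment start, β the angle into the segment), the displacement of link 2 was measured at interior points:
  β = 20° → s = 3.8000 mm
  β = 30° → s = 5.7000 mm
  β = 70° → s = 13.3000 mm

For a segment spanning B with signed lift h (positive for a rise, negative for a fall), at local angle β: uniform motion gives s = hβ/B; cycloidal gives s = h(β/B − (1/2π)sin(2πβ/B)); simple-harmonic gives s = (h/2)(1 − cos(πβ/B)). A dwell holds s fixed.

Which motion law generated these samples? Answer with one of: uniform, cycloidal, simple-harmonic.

candidates at β/B = r: uniform s = h·r (linear in β); cycloidal s = h·(r − sin(2πr)/(2π)); simple-harmonic s = (h/2)(1 − cos(πr))
β=20°: printed 3.8000 | uniform 3.8000, cycloidal 0.9241, simple-harmonic 1.8143
β=30°: printed 5.7000 | uniform 5.7000, cycloidal 2.8241, simple-harmonic 3.9160
β=70°: printed 13.3000 | uniform 13.3000, cycloidal 16.1759, simple-harmonic 15.0840
only one law matches every sample → uniform

uniform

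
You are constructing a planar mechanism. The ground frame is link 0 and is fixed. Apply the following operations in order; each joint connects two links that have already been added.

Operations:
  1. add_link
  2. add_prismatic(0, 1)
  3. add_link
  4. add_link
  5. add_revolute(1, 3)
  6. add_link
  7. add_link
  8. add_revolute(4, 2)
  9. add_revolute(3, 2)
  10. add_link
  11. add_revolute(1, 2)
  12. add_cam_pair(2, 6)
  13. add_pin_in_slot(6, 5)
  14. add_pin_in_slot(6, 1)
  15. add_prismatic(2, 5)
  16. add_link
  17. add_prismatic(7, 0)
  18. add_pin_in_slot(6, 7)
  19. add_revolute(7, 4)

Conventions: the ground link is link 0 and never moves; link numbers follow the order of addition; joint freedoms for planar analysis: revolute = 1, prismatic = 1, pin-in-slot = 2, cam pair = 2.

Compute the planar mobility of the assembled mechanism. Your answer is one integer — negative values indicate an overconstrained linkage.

(L,J1,J2)=(1,0,0); link0 fixed
link1: (2,0,0)
P 0-1 [J1]: (2,1,0)
link2: (3,1,0)
link3: (4,1,0)
R 1-3 [J1]: (4,2,0)
link4: (5,2,0)
link5: (6,2,0)
R 4-2 [J1]: (6,3,0)
R 3-2 [J1]: (6,4,0)
link6: (7,4,0)
R 1-2 [J1]: (7,5,0)
C 2-6 [J2]: (7,5,1)
PS 6-5 [J2]: (7,5,2)
PS 6-1 [J2]: (7,5,3)
P 2-5 [J1]: (7,6,3)
link7: (8,6,3)
P 7-0 [J1]: (8,7,3)
PS 6-7 [J2]: (8,7,4)
R 7-4 [J1]: (8,8,4)
Grübler: 3·7 − 2·8 − 4 = 1

M = 1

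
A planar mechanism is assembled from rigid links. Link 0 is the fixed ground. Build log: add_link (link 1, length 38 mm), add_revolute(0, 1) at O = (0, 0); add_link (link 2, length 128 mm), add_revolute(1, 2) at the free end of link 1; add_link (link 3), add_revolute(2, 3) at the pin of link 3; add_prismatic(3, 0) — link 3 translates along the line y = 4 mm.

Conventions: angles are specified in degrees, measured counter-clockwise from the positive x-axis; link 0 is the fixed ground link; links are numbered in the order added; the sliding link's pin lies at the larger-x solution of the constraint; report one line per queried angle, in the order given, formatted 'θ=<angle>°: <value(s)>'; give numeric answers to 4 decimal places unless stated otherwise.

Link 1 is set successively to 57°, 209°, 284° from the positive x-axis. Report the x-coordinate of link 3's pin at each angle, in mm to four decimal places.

geometry: r = 38 mm, L = 128 mm, e = 4 mm
θ=57°: crank pin P = (r cos θ, r sin θ) = (20.696283, 31.869482)
θ=57°: h = r sin θ − e = 31.869482 − 4 = 27.869482
θ=57°: x = r cos θ + √(L² − h²) = 20.696283 + 124.929148 = 145.625431
θ=209°: crank pin P = (r cos θ, r sin θ) = (-33.235549, -18.422766)
θ=209°: h = r sin θ − e = -18.422766 − 4 = -22.422766
θ=209°: x = r cos θ + √(L² − h²) = -33.235549 + 126.020711 = 92.785162
θ=284°: crank pin P = (r cos θ, r sin θ) = (9.193032, -36.871238)
θ=284°: h = r sin θ − e = -36.871238 − 4 = -40.871238
θ=284°: x = r cos θ + √(L² − h²) = 9.193032 + 121.299390 = 130.492422

θ=57°: 145.6254
θ=209°: 92.7852
θ=284°: 130.4924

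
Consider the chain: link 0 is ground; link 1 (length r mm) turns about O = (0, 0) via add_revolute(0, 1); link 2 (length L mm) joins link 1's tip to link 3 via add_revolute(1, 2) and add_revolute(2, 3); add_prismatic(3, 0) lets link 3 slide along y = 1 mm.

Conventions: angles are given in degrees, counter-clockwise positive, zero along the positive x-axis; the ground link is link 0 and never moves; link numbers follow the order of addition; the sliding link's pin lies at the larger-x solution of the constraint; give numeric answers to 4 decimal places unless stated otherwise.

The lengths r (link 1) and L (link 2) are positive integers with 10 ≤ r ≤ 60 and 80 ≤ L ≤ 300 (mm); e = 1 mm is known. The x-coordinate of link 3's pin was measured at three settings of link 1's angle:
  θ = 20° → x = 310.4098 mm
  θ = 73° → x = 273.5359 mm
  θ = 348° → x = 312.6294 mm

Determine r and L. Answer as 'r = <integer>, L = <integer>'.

constraint per measurement: (x − r cos θ)² + (r sin θ − e)² = L²
subtracting the θ₁ and θ₂ equations cancels the r² and L² terms:
r = (x₁² − x₂²) / (2[(x₁cos θ₁ + e sin θ₁) − (x₂cos θ₂ + e sin θ₂)]) = 51.0000 → r = 51
L² = (x₁ − r cos θ₁)² + (r sin θ₁ − e)² = 69168.9984 → L = 263.0000 → L = 263
check at θ₃=348°: x = 312.6294 (printed 312.6294) ✓

r = 51, L = 263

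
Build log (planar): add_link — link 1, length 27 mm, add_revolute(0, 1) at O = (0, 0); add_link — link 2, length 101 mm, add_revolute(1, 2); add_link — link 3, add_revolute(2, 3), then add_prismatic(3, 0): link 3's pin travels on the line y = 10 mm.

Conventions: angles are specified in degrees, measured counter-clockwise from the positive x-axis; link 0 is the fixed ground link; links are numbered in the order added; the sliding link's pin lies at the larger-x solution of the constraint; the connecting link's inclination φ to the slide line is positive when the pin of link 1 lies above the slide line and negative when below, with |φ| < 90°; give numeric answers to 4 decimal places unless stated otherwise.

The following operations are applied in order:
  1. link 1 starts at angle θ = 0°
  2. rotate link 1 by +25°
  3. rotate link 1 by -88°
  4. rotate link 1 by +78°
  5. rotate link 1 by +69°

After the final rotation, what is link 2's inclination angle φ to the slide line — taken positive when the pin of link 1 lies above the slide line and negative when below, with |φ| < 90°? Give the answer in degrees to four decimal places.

geometry: r = 27 mm, L = 101 mm, e = 10 mm; θ starts at 0°
rotate link 1 by +25°: θ ← 0° +25° = 25°
rotate link 1 by -88°: θ ← 25° -88° = -63°
rotate link 1 by +78°: θ ← -63° +78° = 15°
rotate link 1 by +69°: θ ← 15° +69° = 84°
h = r sin θ − e = 26.852091 − 10 = 16.852091
sin φ = h / L = 16.852091 / 101 = 0.16685239
φ = arcsin(0.16685239) = 9.604860°

9.6049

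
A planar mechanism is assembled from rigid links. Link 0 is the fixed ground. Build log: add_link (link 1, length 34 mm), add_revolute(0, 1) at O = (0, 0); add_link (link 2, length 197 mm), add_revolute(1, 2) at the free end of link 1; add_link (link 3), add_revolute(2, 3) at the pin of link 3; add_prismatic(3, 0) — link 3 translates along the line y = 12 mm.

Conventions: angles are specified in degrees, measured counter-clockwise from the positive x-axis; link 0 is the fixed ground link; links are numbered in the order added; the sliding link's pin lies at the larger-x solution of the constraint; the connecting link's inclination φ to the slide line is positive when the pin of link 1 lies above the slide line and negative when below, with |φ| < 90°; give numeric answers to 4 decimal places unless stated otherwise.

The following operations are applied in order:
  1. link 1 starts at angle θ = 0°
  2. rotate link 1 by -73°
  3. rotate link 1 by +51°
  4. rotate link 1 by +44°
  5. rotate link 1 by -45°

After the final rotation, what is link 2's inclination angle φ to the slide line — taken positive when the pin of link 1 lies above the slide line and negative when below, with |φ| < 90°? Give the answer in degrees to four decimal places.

geometry: r = 34 mm, L = 197 mm, e = 12 mm; θ starts at 0°
rotate link 1 by -73°: θ ← 0° -73° = -73°
rotate link 1 by +51°: θ ← -73° +51° = -22°
rotate link 1 by +44°: θ ← -22° +44° = 22°
rotate link 1 by -45°: θ ← 22° -45° = -23°
h = r sin θ − e = -13.284858 − 12 = -25.284858
sin φ = h / L = -25.284858 / 197 = -0.12834953
φ = arcsin(-0.12834953) = -7.374229°

-7.3742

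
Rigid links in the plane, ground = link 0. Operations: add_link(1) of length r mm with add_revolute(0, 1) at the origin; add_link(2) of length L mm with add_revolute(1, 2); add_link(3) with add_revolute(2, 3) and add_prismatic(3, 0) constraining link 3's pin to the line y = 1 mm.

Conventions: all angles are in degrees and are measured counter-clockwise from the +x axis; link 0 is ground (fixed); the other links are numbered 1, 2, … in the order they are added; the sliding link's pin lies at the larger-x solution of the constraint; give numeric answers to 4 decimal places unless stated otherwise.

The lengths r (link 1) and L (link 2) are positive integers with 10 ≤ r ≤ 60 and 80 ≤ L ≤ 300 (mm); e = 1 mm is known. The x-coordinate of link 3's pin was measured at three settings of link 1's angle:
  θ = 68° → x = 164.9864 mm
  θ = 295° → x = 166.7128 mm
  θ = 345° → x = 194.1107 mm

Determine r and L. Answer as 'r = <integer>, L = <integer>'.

constraint per measurement: (x − r cos θ)² + (r sin θ − e)² = L²
subtracting the θ₁ and θ₂ equations cancels the r² and L² terms:
r = (x₁² − x₂²) / (2[(x₁cos θ₁ + e sin θ₁) − (x₂cos θ₂ + e sin θ₂)]) = 41.9989 → r = 42
L² = (x₁ − r cos θ₁)² + (r sin θ₁ − e)² = 23716.0093 → L = 154.0000 → L = 154
check at θ₃=345°: x = 194.1107 (printed 194.1107) ✓

r = 42, L = 154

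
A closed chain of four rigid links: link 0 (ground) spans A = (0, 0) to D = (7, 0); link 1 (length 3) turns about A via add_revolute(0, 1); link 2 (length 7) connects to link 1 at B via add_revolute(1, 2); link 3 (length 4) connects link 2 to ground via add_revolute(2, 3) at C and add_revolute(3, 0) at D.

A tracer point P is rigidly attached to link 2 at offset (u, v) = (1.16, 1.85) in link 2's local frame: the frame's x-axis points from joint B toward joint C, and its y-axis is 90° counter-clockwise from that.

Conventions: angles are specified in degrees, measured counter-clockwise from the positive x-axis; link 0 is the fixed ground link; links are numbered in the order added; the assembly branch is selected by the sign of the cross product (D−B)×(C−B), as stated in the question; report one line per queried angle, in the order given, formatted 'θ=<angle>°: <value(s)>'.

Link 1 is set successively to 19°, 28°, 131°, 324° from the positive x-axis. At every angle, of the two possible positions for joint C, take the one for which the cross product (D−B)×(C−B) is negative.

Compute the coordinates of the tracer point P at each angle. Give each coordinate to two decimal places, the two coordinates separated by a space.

A=(0,0), D=(7.00,0)
θ=19°: B = A + 3.00·(cos19°, sin19°) = (2.8366, 0.9767)
θ=19°: |BD| = 4.2765
θ=19°: circle(B,7.00) ∩ circle(D,4.00): a=5.9966, h=3.6113
θ=19°:   candidates: C₊=(9.4994,3.1230) cross=15.444; C₋=(7.8498,-3.9087) cross=-15.444
θ=19°:   branch - wants cross < 0 → take C=(7.8498,-3.9087) (cross=-15.444)
θ=19°: ex = (C−B)/|BC| = (0.7162,-0.6979); ey = (0.6979,0.7162)
θ=19°: P = B + 1.16·ex + 1.85·ey = (4.9585,1.4921)
θ=28°: B = A + 3.00·(cos28°, sin28°) = (2.6488, 1.4084)
θ=28°: |BD| = 4.5734
θ=28°: circle(B,7.00) ∩ circle(D,4.00): a=5.8945, h=3.7755
θ=28°:   candidates: C₊=(9.4196,3.1852) cross=17.267; C₋=(7.0942,-3.9989) cross=-17.267
θ=28°:   branch - wants cross < 0 → take C=(7.0942,-3.9989) (cross=-17.267)
θ=28°: ex = (C−B)/|BC| = (0.6350,-0.7725); ey = (0.7725,0.6350)
θ=28°: P = B + 1.16·ex + 1.85·ey = (4.8146,1.6872)
θ=131°: B = A + 3.00·(cos131°, sin131°) = (-1.9682, 2.2641)
θ=131°: |BD| = 9.2496
θ=131°: circle(B,7.00) ∩ circle(D,4.00): a=6.4087, h=2.8159
θ=131°:   candidates: C₊=(4.9348,3.4256) cross=26.046; C₋=(3.5562,-2.0348) cross=-26.046
θ=131°:   branch - wants cross < 0 → take C=(3.5562,-2.0348) (cross=-26.046)
θ=131°: ex = (C−B)/|BC| = (0.7892,-0.6141); ey = (0.6141,0.7892)
θ=131°: P = B + 1.16·ex + 1.85·ey = (0.0834,3.0118)
θ=324°: B = A + 3.00·(cos324°, sin324°) = (2.4271, -1.7634)
θ=324°: |BD| = 4.9012
θ=324°: circle(B,7.00) ∩ circle(D,4.00): a=5.8171, h=3.8937
θ=324°:   candidates: C₊=(6.4537,3.9625) cross=19.084; C₋=(9.2555,-3.3034) cross=-19.084
θ=324°:   branch - wants cross < 0 → take C=(9.2555,-3.3034) (cross=-19.084)
θ=324°: ex = (C−B)/|BC| = (0.9755,-0.2200); ey = (0.2200,0.9755)
θ=324°: P = B + 1.16·ex + 1.85·ey = (3.9656,-0.2139)

θ=19°: 4.96 1.49
θ=28°: 4.81 1.69
θ=131°: 0.08 3.01
θ=324°: 3.97 -0.21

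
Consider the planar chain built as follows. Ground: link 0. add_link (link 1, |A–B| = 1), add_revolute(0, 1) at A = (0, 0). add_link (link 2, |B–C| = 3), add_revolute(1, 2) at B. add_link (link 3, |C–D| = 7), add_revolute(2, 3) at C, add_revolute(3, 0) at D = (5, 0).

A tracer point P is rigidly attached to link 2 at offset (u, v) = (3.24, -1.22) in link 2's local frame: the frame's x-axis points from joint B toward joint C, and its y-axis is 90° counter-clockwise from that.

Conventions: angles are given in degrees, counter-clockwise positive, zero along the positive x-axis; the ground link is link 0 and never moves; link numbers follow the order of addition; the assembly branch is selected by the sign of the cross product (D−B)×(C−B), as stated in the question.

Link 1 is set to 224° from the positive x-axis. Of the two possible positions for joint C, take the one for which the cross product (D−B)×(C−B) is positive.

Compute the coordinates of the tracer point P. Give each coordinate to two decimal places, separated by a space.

A=(0,0), D=(5.00,0)
B = A + 1.00·(cos224°, sin224°) = (-0.7193, -0.6947)
|BD| = 5.7614
circle(B,3.00) ∩ circle(D,7.00): a=-0.5907, h=2.9413
  candidates: C₊=(-1.6604,2.1539) cross=16.946; C₋=(-0.9511,-3.6857) cross=-16.946
  branch + wants cross > 0 → take C=(-1.6604,2.1539) (cross=16.946)
ex = (C−B)/|BC| = (-0.3137,0.9495); ey = (-0.9495,-0.3137)
P = B + 3.24·ex + -1.22·ey = (-0.5772,2.7645)

-0.58 2.76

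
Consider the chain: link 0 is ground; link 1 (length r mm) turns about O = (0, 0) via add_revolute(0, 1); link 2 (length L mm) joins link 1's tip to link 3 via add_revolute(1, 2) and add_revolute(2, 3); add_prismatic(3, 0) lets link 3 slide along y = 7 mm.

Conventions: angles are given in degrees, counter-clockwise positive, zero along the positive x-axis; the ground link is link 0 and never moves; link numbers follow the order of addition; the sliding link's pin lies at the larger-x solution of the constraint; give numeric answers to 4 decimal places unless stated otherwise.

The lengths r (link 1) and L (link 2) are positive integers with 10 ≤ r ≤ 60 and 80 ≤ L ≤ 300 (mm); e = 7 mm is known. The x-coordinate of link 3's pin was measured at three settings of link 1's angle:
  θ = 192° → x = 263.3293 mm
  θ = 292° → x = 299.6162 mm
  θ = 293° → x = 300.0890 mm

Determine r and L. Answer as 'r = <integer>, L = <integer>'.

constraint per measurement: (x − r cos θ)² + (r sin θ − e)² = L²
subtracting the θ₁ and θ₂ equations cancels the r² and L² terms:
r = (x₁² − x₂²) / (2[(x₁cos θ₁ + e sin θ₁) − (x₂cos θ₂ + e sin θ₂)]) = 28.0000 → r = 28
L² = (x₁ − r cos θ₁)² + (r sin θ₁ − e)² = 84681.0173 → L = 291.0000 → L = 291
check at θ₃=293°: x = 300.0890 (printed 300.0890) ✓

r = 28, L = 291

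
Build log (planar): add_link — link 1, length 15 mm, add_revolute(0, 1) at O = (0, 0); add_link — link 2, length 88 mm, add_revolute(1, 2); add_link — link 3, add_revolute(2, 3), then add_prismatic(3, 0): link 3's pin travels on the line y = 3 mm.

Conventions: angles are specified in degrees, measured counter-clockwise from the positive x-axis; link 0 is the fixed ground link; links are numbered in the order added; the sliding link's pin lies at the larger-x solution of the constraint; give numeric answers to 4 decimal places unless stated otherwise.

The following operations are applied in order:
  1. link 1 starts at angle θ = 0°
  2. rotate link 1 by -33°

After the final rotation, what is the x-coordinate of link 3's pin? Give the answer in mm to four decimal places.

geometry: r = 15 mm, L = 88 mm, e = 3 mm; θ starts at 0°
rotate link 1 by -33°: θ ← 0° -33° = -33°
crank pin P = (r cos θ, r sin θ) = (12.580059, -8.169586)
h = r sin θ − e = -8.169586 − 3 = -11.169586
x = r cos θ + √(L² − h²) = 12.580059 + 87.288260 = 99.868319

99.8683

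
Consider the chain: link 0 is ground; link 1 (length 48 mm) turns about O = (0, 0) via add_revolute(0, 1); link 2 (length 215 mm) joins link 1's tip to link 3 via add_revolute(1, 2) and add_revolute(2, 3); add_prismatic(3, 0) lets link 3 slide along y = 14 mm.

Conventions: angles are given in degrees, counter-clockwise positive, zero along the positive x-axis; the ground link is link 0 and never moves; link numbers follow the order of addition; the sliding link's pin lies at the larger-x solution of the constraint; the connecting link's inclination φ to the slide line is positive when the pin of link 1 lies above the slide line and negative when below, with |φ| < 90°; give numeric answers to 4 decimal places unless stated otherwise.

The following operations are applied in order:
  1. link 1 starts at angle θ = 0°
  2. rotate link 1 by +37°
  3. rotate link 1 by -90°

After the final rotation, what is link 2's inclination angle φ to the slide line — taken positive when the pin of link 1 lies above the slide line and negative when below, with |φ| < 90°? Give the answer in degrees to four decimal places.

geometry: r = 48 mm, L = 215 mm, e = 14 mm; θ starts at 0°
rotate link 1 by +37°: θ ← 0° +37° = 37°
rotate link 1 by -90°: θ ← 37° -90° = -53°
h = r sin θ − e = -38.334504 − 14 = -52.334504
sin φ = h / L = -52.334504 / 215 = -0.24341630
φ = arcsin(-0.24341630) = -14.088261°

-14.0883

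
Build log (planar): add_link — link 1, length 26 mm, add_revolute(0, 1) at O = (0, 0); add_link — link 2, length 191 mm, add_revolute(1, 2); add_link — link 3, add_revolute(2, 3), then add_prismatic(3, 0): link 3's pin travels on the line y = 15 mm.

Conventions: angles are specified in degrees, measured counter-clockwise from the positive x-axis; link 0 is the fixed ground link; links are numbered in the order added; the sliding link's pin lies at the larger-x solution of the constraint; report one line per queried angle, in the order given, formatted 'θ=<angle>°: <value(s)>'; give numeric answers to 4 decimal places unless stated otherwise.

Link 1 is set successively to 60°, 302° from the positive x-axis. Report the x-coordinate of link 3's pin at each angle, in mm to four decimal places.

geometry: r = 26 mm, L = 191 mm, e = 15 mm
θ=60°: crank pin P = (r cos θ, r sin θ) = (13.000000, 22.516660)
θ=60°: h = r sin θ − e = 22.516660 − 15 = 7.516660
θ=60°: x = r cos θ + √(L² − h²) = 13.000000 + 190.852036 = 203.852036
θ=302°: crank pin P = (r cos θ, r sin θ) = (13.777901, -22.049251)
θ=302°: h = r sin θ − e = -22.049251 − 15 = -37.049251
θ=302°: x = r cos θ + √(L² − h²) = 13.777901 + 187.372231 = 201.150132

θ=60°: 203.8520
θ=302°: 201.1501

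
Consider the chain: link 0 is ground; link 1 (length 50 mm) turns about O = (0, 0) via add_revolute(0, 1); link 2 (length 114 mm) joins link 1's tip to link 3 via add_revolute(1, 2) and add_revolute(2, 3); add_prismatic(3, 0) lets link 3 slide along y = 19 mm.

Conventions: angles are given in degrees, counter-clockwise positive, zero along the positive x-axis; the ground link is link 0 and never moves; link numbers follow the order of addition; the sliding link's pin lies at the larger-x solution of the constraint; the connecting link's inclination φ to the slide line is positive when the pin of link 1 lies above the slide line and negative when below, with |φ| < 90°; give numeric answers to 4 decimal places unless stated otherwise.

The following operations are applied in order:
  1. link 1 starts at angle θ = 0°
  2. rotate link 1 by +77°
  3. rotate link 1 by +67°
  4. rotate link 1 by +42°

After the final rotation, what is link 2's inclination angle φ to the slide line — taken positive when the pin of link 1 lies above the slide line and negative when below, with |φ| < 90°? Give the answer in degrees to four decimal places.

geometry: r = 50 mm, L = 114 mm, e = 19 mm; θ starts at 0°
rotate link 1 by +77°: θ ← 0° +77° = 77°
rotate link 1 by +67°: θ ← 77° +67° = 144°
rotate link 1 by +42°: θ ← 144° +42° = 186°
h = r sin θ − e = -5.226423 − 19 = -24.226423
sin φ = h / L = -24.226423 / 114 = -0.21251248
φ = arcsin(-0.21251248) = -12.269631°

-12.2696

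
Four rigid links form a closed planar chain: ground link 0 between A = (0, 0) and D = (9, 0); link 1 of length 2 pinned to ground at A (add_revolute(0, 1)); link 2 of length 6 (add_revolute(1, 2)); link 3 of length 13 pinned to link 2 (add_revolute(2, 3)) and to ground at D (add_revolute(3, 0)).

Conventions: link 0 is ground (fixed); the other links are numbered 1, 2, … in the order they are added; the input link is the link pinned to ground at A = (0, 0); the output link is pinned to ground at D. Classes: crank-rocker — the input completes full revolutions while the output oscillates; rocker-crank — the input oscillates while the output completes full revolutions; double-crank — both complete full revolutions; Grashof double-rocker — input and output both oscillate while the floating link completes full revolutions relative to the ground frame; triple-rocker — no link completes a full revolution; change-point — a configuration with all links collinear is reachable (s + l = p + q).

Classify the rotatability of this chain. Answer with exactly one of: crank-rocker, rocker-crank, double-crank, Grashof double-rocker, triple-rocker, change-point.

lengths: ground=9, input=2, coupler=6, output=13
sorted: s=2 (shortest), l=13 (longest), p+q=15
s + l = 15 vs p + q = 15
s + l = p + q → change-point (collinear configuration reachable)

change-point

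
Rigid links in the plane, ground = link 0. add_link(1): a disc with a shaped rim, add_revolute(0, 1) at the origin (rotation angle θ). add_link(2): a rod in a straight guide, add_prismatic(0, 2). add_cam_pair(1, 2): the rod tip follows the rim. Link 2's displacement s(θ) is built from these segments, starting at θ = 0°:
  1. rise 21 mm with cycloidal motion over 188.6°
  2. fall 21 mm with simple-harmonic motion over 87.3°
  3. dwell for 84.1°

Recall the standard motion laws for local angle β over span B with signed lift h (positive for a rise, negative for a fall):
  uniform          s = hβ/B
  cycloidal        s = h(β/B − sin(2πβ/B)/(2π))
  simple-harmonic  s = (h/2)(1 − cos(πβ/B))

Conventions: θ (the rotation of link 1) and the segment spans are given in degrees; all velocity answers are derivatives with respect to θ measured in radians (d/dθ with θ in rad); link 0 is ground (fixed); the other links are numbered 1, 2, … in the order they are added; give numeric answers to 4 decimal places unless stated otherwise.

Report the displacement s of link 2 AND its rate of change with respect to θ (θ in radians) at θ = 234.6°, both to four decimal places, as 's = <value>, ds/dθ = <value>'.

segment 1 (0° to 188.6°, cycloidal, h = 21) is passed completely: s = 0.0000 + (21) = 21.0000
θ = 234.6° falls in segment 2 (188.6° to 275.9°, simple-harmonic, h = -21): β = 234.6 − 188.6 = 46°, B = 87.3°; Δs = -21/2·(1 − cos(π·0.5269)) = -11.3869; s = 21.0000 − 11.3869 = 9.6131
velocity in seg [188.6°–275.9°] (simple-harmonic), θ in radians: β = 46° = 0.8029 rad, B = 87.3° = 1.5237 rad; ds/dθ = (πh/(2B)) sin(πβ/B) = (π·(-21)/(2·1.5237)) sin(π·0.5269) = -21.572116 mm/rad

s = 9.6131, ds/dθ = -21.5721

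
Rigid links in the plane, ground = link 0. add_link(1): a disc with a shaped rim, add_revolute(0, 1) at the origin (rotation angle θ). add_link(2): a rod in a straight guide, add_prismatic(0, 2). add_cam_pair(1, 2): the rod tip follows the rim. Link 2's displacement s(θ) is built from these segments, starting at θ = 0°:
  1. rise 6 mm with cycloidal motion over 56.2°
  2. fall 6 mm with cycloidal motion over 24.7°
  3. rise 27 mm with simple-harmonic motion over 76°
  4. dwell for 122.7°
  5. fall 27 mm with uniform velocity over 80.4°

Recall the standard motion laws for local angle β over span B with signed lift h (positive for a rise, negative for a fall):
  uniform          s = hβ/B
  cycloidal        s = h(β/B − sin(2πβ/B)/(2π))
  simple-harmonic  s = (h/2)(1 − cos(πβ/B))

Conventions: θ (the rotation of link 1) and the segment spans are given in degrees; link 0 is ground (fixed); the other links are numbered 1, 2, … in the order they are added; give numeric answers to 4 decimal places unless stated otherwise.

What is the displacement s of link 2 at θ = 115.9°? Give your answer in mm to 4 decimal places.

segment 1 (0° to 56.2°, cycloidal, h = 6) is passed completely: s = 0.0000 + (6) = 6.0000
segment 2 (56.2° to 80.9°, cycloidal, h = -6) is passed completely: s = 6.0000 + (-6) = 0.0000
θ = 115.9° falls in segment 3 (80.9° to 156.9°, simple-harmonic, h = 27): β = 115.9 − 80.9 = 35°, B = 76°; Δs = 27/2·(1 − cos(π·0.4605)) = 11.8301; s = 0.0000 + 11.8301 = 11.8301

11.8301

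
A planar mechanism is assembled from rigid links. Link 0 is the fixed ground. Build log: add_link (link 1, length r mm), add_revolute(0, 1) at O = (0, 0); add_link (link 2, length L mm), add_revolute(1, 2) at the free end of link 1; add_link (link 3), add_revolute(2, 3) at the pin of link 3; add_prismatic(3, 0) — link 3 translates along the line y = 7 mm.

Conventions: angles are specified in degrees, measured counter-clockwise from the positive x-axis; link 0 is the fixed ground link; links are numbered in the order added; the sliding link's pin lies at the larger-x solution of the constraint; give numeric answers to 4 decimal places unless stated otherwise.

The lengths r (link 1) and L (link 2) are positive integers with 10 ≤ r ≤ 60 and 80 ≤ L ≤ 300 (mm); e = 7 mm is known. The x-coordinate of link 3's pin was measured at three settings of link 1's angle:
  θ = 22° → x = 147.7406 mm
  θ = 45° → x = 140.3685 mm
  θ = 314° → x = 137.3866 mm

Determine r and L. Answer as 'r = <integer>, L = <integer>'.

constraint per measurement: (x − r cos θ)² + (r sin θ − e)² = L²
subtracting the θ₁ and θ₂ equations cancels the r² and L² terms:
r = (x₁² − x₂²) / (2[(x₁cos θ₁ + e sin θ₁) − (x₂cos θ₂ + e sin θ₂)]) = 29.9998 → r = 30
L² = (x₁ − r cos θ₁)² + (r sin θ₁ − e)² = 14399.9882 → L = 120.0000 → L = 120
check at θ₃=314°: x = 137.3866 (printed 137.3866) ✓

r = 30, L = 120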